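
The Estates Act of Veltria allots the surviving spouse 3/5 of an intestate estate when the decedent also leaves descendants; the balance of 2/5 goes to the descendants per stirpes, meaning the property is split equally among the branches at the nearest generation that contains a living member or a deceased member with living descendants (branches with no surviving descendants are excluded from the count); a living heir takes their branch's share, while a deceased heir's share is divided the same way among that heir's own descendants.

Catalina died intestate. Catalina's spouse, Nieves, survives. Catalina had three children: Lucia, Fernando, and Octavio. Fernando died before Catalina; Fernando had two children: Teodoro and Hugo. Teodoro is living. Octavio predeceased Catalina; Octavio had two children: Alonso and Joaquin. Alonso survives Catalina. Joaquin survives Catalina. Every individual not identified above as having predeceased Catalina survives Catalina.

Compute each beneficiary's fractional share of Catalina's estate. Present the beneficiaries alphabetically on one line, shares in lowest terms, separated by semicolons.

Alonso 1/15; Hugo 1/15; Joaquin 1/15; Lucia 2/15; Nieves 3/5; Teodoro 1/15

Nieves, as surviving spouse, takes 3/5.
The remaining 2/5 passes to Catalina's descendants per stirpes.
The 2/5 is divided into 3 equal shares of 2/15 among Lucia, Fernando, Octavio.
Lucia is living and takes 2/15.
Fernando predeceased; the 2/15 allotted to Fernando's branch passes to Fernando's issue by representation.
The 2/15 is divided into 2 equal shares of 1/15 among Teodoro, Hugo.
Teodoro is living and takes 1/15.
Hugo is living and takes 1/15.
Octavio predeceased; the 2/15 allotted to Octavio's branch passes to Octavio's issue by representation.
The 2/15 is divided into 2 equal shares of 1/15 among Alonso, Joaquin.
Alonso is living and takes 1/15.
Joaquin is living and takes 1/15.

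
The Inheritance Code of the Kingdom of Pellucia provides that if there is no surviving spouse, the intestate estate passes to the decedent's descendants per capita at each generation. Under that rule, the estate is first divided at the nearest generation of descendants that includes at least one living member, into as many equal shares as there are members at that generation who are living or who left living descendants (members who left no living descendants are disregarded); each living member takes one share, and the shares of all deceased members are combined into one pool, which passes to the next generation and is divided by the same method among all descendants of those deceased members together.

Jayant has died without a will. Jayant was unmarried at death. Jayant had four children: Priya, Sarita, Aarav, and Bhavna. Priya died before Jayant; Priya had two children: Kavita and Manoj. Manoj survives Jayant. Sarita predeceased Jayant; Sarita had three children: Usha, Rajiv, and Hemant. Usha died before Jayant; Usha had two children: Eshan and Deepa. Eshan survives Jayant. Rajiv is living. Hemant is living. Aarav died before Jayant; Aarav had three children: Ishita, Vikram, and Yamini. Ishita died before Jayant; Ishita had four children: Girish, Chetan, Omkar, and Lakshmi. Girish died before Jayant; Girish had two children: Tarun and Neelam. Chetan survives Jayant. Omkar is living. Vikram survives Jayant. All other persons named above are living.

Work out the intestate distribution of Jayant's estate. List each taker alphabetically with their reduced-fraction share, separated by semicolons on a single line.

Bhavna 1/4; Chetan 1/32; Deepa 1/32; Eshan 1/32; Hemant 3/32; Kavita 3/32; Lakshmi 1/32; Manoj 3/32; Neelam 1/64; Omkar 1/32; Rajiv 3/32; Tarun 1/64; Vikram 3/32; Yamini 3/32

There is no surviving spouse, so the entire estate passes to Jayant's descendants per capita at each generation.
At generation 1 (Priya, Sarita, Aarav, Bhavna) there are 4 shares of (1)/4 = 1/4 each.
Living: Bhavna — each takes 1/4.
Deceased: Priya, Sarita, and Aarav. Their combined 3/4 is pooled and carried to generation 2.
At generation 2 (Kavita, Manoj, Usha, Rajiv, Hemant, Ishita, Vikram, Yamini) there are 8 shares of (3/4)/8 = 3/32 each.
Living: Kavita, Manoj, Rajiv, Hemant, Vikram, and Yamini — each takes 3/32.
Deceased: Usha and Ishita. Their combined 3/16 is pooled and carried to generation 3.
At generation 3 (Eshan, Deepa, Girish, Chetan, Omkar, Lakshmi) there are 6 shares of (3/16)/6 = 1/32 each.
Living: Eshan, Deepa, Chetan, Omkar, and Lakshmi — each takes 1/32.
Deceased: Girish. That 1/32 share is carried to generation 4.
At generation 4 (Tarun, Neelam) there are 2 shares of (1/32)/2 = 1/64 each.
Living: Tarun and Neelam — each takes 1/64.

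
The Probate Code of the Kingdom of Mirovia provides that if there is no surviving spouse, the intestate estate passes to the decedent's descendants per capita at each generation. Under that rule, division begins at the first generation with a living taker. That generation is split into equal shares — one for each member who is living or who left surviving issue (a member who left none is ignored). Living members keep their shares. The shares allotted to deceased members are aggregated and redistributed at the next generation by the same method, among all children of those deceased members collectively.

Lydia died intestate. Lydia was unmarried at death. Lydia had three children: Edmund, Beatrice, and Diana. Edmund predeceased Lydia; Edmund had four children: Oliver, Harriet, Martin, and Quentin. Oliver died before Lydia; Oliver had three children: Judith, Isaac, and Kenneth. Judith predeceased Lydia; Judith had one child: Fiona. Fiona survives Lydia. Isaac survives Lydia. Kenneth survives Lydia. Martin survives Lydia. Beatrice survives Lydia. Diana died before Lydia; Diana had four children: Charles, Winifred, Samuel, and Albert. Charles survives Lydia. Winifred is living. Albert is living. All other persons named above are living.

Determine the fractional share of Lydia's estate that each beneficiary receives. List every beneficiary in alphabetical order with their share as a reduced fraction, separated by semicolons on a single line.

There is no surviving spouse, so the entire estate passes to Lydia's descendants per capita at each generation.
At generation 1 (Edmund, Beatrice, Diana) there are 3 shares of (1)/3 = 1/3 each.
Living: Beatrice — each takes 1/3.
Deceased: Edmund and Diana. Their combined 2/3 is pooled and carried to generation 2.
At generation 2 (Oliver, Harriet, Martin, Quentin, Charles, Winifred, Samuel, Albert) there are 8 shares of (2/3)/8 = 1/12 each.
Living: Harriet, Martin, Quentin, Charles, Winifred, Samuel, and Albert — each takes 1/12.
Deceased: Oliver. That 1/12 share is carried to generation 3.
At generation 3 (Judith, Isaac, Kenneth) there are 3 shares of (1/12)/3 = 1/36 each.
Living: Isaac and Kenneth — each takes 1/36.
Deceased: Judith. That 1/36 share is carried to generation 4.
At generation 4 (Fiona) there are 1 shares of (1/36)/1 = 1/36 each.
Living: Fiona — each takes 1/36.

Albert 1/12; Beatrice 1/3; Charles 1/12; Fiona 1/36; Harriet 1/12; Isaac 1/36; Kenneth 1/36; Martin 1/12; Quentin 1/12; Samuel 1/12; Winifred 1/12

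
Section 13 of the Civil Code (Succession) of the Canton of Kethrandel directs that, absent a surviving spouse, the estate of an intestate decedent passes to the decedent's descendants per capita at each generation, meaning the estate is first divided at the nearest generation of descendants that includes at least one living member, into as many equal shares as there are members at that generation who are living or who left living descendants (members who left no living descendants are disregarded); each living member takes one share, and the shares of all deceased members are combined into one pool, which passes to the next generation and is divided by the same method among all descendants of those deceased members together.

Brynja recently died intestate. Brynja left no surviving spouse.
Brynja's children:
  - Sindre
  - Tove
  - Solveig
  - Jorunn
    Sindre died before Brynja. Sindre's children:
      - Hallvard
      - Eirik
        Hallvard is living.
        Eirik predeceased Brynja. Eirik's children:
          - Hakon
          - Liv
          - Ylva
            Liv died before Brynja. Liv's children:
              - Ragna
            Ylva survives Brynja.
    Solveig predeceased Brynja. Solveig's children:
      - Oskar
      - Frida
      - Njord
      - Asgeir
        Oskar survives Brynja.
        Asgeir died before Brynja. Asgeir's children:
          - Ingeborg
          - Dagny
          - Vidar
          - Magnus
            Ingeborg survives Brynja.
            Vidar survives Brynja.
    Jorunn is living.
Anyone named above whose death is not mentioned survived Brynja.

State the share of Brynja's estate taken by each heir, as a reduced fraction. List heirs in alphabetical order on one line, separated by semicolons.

There is no surviving spouse, so the entire estate passes to Brynja's descendants per capita at each generation.
At generation 1 (Sindre, Tove, Solveig, Jorunn) there are 4 shares of (1)/4 = 1/4 each.
Living: Tove and Jorunn — each takes 1/4.
Deceased: Sindre and Solveig. Their combined 1/2 is pooled and carried to generation 2.
At generation 2 (Hallvard, Eirik, Oskar, Frida, Njord, Asgeir) there are 6 shares of (1/2)/6 = 1/12 each.
Living: Hallvard, Oskar, Frida, and Njord — each takes 1/12.
Deceased: Eirik and Asgeir. Their combined 1/6 is pooled and carried to generation 3.
At generation 3 (Hakon, Liv, Ylva, Ingeborg, Dagny, Vidar, Magnus) there are 7 shares of (1/6)/7 = 1/42 each.
Living: Hakon, Ylva, Ingeborg, Dagny, Vidar, and Magnus — each takes 1/42.
Deceased: Liv. That 1/42 share is carried to generation 4.
At generation 4 (Ragna) there are 1 shares of (1/42)/1 = 1/42 each.
Living: Ragna — each takes 1/42.

Dagny 1/42; Frida 1/12; Hakon 1/42; Hallvard 1/12; Ingeborg 1/42; Jorunn 1/4; Magnus 1/42; Njord 1/12; Oskar 1/12; Ragna 1/42; Tove 1/4; Vidar 1/42; Ylva 1/42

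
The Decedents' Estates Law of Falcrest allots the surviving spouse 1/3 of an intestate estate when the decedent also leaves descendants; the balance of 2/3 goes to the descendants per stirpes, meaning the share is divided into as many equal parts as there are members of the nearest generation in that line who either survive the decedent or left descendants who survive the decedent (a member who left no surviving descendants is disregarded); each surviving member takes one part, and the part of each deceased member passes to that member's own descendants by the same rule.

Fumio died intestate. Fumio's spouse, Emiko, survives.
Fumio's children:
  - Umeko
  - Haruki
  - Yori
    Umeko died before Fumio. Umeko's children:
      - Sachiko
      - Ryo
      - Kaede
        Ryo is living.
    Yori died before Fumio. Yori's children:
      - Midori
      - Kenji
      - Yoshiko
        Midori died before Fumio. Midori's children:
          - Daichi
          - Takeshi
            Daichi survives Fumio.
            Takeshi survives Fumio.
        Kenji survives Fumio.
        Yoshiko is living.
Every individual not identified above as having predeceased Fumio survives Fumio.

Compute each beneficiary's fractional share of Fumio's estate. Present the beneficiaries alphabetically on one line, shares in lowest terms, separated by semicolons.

Emiko, as surviving spouse, takes 1/3.
The remaining 2/3 passes to Fumio's descendants per stirpes.
The 2/3 is divided into 3 equal shares of 2/9 among Umeko, Haruki, Yori.
Umeko predeceased; the 2/9 allotted to Umeko's branch passes to Umeko's issue by representation.
The 2/9 is divided into 3 equal shares of 2/27 among Sachiko, Ryo, Kaede.
Sachiko is living and takes 2/27.
Ryo is living and takes 2/27.
Kaede is living and takes 2/27.
Haruki is living and takes 2/9.
Yori predeceased; the 2/9 allotted to Yori's branch passes to Yori's issue by representation.
The 2/9 is divided into 3 equal shares of 2/27 among Midori, Kenji, Yoshiko.
Midori predeceased; the 2/27 allotted to Midori's branch passes to Midori's issue by representation.
The 2/27 is divided into 2 equal shares of 1/27 among Daichi, Takeshi.
Daichi is living and takes 1/27.
Takeshi is living and takes 1/27.
Kenji is living and takes 2/27.
Yoshiko is living and takes 2/27.

Daichi 1/27; Emiko 1/3; Haruki 2/9; Kaede 2/27; Kenji 2/27; Ryo 2/27; Sachiko 2/27; Takeshi 1/27; Yoshiko 2/27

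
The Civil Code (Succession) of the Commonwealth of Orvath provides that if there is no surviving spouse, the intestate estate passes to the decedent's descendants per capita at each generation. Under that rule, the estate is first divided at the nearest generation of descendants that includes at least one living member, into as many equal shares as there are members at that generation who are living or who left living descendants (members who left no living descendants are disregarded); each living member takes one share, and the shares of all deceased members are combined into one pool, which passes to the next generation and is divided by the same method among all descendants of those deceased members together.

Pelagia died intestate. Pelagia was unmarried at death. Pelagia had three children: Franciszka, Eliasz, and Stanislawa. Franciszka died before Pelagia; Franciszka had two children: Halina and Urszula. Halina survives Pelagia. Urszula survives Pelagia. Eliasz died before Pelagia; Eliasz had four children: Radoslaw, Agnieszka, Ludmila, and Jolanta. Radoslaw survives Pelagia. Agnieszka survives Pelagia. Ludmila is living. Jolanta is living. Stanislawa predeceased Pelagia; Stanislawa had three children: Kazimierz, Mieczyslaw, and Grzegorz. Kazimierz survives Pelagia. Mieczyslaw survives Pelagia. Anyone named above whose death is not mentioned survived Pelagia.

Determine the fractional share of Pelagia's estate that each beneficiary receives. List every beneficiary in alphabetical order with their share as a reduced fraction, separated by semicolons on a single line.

There is no surviving spouse, so the entire estate passes to Pelagia's descendants per capita at each generation.
No one at generation 1 (Franciszka, Eliasz, Stanislawa) is living; moving to the next generation.
At generation 2 (Halina, Urszula, Radoslaw, Agnieszka, Ludmila, Jolanta, Kazimierz, Mieczyslaw, Grzegorz) there are 9 shares of (1)/9 = 1/9 each.
Living: Halina, Urszula, Radoslaw, Agnieszka, Ludmila, Jolanta, Kazimierz, Mieczyslaw, and Grzegorz — each takes 1/9.

Agnieszka 1/9; Grzegorz 1/9; Halina 1/9; Jolanta 1/9; Kazimierz 1/9; Ludmila 1/9; Mieczyslaw 1/9; Radoslaw 1/9; Urszula 1/9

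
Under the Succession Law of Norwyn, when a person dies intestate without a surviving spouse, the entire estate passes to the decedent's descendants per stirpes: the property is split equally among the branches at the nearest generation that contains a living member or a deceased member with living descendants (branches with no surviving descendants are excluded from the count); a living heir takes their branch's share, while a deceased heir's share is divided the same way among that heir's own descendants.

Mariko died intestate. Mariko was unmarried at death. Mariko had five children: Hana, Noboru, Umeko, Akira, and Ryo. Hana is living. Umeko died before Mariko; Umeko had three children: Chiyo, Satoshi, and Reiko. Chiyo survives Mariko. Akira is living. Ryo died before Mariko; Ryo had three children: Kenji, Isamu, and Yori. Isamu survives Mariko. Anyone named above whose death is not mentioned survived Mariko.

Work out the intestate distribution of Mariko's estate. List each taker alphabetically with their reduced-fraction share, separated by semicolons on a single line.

There is no surviving spouse, so the entire estate passes to Mariko's descendants per stirpes.
The estate is divided into 5 equal shares of 1/5 among Hana, Noboru, Umeko, Akira, Ryo.
Hana is living and takes 1/5.
Noboru is living and takes 1/5.
Umeko predeceased; the 1/5 allotted to Umeko's branch passes to Umeko's issue by representation.
The 1/5 is divided into 3 equal shares of 1/15 among Chiyo, Satoshi, Reiko.
Chiyo is living and takes 1/15.
Satoshi is living and takes 1/15.
Reiko is living and takes 1/15.
Akira is living and takes 1/5.
Ryo predeceased; the 1/5 allotted to Ryo's branch passes to Ryo's issue by representation.
The 1/5 is divided into 3 equal shares of 1/15 among Kenji, Isamu, Yori.
Kenji is living and takes 1/15.
Isamu is living and takes 1/15.
Yori is living and takes 1/15.

Akira 1/5; Chiyo 1/15; Hana 1/5; Isamu 1/15; Kenji 1/15; Noboru 1/5; Reiko 1/15; Satoshi 1/15; Yori 1/15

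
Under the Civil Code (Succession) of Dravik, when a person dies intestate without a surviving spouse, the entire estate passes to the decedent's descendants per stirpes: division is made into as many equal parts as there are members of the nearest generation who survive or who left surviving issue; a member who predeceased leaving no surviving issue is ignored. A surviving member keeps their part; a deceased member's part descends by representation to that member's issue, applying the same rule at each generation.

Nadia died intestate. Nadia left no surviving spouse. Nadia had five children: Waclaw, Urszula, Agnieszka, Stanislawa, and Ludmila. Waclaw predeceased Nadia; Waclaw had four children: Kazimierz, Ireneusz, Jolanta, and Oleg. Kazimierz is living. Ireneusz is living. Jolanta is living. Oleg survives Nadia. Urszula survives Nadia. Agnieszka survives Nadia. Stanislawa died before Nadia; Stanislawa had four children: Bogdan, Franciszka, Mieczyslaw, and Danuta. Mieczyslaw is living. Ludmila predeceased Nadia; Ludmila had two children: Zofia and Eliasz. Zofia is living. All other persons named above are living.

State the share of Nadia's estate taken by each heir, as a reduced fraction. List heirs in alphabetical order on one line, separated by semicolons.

Agnieszka 1/5; Bogdan 1/20; Danuta 1/20; Eliasz 1/10; Franciszka 1/20; Ireneusz 1/20; Jolanta 1/20; Kazimierz 1/20; Mieczyslaw 1/20; Oleg 1/20; Urszula 1/5; Zofia 1/10

There is no surviving spouse, so the entire estate passes to Nadia's descendants per stirpes.
The estate is divided into 5 equal shares of 1/5 among Waclaw, Urszula, Agnieszka, Stanislawa, Ludmila.
Waclaw predeceased; the 1/5 allotted to Waclaw's branch passes to Waclaw's issue by representation.
The 1/5 is divided into 4 equal shares of 1/20 among Kazimierz, Ireneusz, Jolanta, Oleg.
Kazimierz is living and takes 1/20.
Ireneusz is living and takes 1/20.
Jolanta is living and takes 1/20.
Oleg is living and takes 1/20.
Urszula is living and takes 1/5.
Agnieszka is living and takes 1/5.
Stanislawa predeceased; the 1/5 allotted to Stanislawa's branch passes to Stanislawa's issue by representation.
The 1/5 is divided into 4 equal shares of 1/20 among Bogdan, Franciszka, Mieczyslaw, Danuta.
Bogdan is living and takes 1/20.
Franciszka is living and takes 1/20.
Mieczyslaw is living and takes 1/20.
Danuta is living and takes 1/20.
Ludmila predeceased; the 1/5 allotted to Ludmila's branch passes to Ludmila's issue by representation.
The 1/5 is divided into 2 equal shares of 1/10 among Zofia, Eliasz.
Zofia is living and takes 1/10.
Eliasz is living and takes 1/10.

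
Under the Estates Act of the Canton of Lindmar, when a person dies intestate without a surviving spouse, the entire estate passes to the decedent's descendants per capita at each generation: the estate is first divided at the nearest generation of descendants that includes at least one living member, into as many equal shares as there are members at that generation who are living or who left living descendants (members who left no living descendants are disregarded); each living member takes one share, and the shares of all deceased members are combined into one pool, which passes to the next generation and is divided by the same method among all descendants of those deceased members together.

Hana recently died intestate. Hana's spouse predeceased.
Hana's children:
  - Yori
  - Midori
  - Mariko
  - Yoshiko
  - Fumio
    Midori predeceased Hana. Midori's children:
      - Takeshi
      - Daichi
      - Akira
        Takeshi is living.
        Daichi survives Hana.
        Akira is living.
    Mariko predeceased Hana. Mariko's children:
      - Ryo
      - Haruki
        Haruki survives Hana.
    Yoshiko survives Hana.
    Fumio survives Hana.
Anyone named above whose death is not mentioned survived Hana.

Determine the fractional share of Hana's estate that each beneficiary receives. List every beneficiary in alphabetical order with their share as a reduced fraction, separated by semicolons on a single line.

Akira 2/25; Daichi 2/25; Fumio 1/5; Haruki 2/25; Ryo 2/25; Takeshi 2/25; Yori 1/5; Yoshiko 1/5

There is no surviving spouse, so the entire estate passes to Hana's descendants per capita at each generation.
At generation 1 (Yori, Midori, Mariko, Yoshiko, Fumio) there are 5 shares of (1)/5 = 1/5 each.
Living: Yori, Yoshiko, and Fumio — each takes 1/5.
Deceased: Midori and Mariko. Their combined 2/5 is pooled and carried to generation 2.
At generation 2 (Takeshi, Daichi, Akira, Ryo, Haruki) there are 5 shares of (2/5)/5 = 2/25 each.
Living: Takeshi, Daichi, Akira, Ryo, and Haruki — each takes 2/25.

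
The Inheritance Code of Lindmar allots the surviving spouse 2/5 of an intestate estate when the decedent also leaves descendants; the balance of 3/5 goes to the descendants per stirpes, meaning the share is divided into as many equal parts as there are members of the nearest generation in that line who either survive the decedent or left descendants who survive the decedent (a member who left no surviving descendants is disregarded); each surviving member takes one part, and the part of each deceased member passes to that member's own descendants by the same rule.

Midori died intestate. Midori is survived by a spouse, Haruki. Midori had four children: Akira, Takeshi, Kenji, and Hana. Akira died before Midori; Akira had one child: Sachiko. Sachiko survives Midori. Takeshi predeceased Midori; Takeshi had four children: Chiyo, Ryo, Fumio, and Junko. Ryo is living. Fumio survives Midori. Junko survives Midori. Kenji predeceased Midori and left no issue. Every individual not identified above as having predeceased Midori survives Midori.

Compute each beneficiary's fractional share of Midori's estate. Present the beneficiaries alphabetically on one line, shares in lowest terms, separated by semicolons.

Chiyo 1/20; Fumio 1/20; Hana 1/5; Haruki 2/5; Junko 1/20; Ryo 1/20; Sachiko 1/5

Haruki, as surviving spouse, takes 2/5.
The remaining 3/5 passes to Midori's descendants per stirpes.
Kenji left no surviving issue, so that branch lapses and is disregarded.
The 3/5 is divided into 3 equal shares of 1/5 among Akira, Takeshi, Hana.
Akira predeceased; the 1/5 allotted to Akira's branch passes to Akira's issue by representation.
Sachiko is the sole taker at this level and receives the full 1/5.
Takeshi predeceased; the 1/5 allotted to Takeshi's branch passes to Takeshi's issue by representation.
The 1/5 is divided into 4 equal shares of 1/20 among Chiyo, Ryo, Fumio, Junko.
Chiyo is living and takes 1/20.
Ryo is living and takes 1/20.
Fumio is living and takes 1/20.
Junko is living and takes 1/20.
Hana is living and takes 1/5.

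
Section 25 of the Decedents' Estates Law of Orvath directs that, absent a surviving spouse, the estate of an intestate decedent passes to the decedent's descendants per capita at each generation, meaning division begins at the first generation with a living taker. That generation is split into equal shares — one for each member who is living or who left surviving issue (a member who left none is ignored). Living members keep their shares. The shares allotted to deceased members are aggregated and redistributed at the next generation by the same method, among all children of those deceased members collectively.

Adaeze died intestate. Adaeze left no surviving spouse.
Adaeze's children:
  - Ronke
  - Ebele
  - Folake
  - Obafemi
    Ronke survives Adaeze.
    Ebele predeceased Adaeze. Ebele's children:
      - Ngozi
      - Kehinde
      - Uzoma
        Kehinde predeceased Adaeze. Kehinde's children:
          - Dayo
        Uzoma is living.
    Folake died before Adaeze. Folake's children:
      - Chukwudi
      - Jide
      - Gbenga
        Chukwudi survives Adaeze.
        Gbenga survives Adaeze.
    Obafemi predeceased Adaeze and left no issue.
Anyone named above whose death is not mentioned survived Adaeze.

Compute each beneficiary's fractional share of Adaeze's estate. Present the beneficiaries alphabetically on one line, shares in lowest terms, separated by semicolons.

There is no surviving spouse, so the entire estate passes to Adaeze's descendants per capita at each generation.
At generation 1 (Ronke, Ebele, Folake) there are 3 shares of (1)/3 = 1/3 each.
Living: Ronke — each takes 1/3.
Deceased: Ebele and Folake. Their combined 2/3 is pooled and carried to generation 2.
At generation 2 (Ngozi, Kehinde, Uzoma, Chukwudi, Jide, Gbenga) there are 6 shares of (2/3)/6 = 1/9 each.
Living: Ngozi, Uzoma, Chukwudi, Jide, and Gbenga — each takes 1/9.
Deceased: Kehinde. That 1/9 share is carried to generation 3.
At generation 3 (Dayo) there are 1 shares of (1/9)/1 = 1/9 each.
Living: Dayo — each takes 1/9.

Chukwudi 1/9; Dayo 1/9; Gbenga 1/9; Jide 1/9; Ngozi 1/9; Ronke 1/3; Uzoma 1/9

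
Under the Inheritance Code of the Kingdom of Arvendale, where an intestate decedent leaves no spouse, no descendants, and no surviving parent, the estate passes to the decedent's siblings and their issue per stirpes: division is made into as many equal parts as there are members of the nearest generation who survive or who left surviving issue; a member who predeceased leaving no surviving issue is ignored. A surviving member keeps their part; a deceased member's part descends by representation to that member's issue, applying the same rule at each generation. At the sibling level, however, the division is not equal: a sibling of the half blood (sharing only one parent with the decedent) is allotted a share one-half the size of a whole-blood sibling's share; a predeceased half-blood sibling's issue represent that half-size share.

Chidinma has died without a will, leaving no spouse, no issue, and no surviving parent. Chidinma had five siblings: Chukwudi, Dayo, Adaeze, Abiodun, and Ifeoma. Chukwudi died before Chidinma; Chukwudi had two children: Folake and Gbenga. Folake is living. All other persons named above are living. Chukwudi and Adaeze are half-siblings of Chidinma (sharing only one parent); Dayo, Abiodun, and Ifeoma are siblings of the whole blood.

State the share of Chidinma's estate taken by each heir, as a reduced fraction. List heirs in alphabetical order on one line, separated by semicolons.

Abiodun 1/4; Adaeze 1/8; Dayo 1/4; Folake 1/16; Gbenga 1/16; Ifeoma 1/4

No spouse, descendants, or parent survives, so the estate passes to Chidinma's siblings per stirpes.
Half-blood siblings count for one-half the weight of whole-blood siblings at the initial division.
Dividing 1 in proportion to weights (total weight 4): Chukwudi (weight 1/2) → 1/8; Dayo (weight 1) → 1/4; Adaeze (weight 1/2) → 1/8; Abiodun (weight 1) → 1/4; Ifeoma (weight 1) → 1/4.
Chukwudi predeceased; the 1/8 allotted to Chukwudi's branch passes to Chukwudi's issue by representation.
The 1/8 is divided into 2 equal shares of 1/16 among Folake, Gbenga.
Folake is living and takes 1/16.
Gbenga is living and takes 1/16.
Dayo is living and takes 1/4.
Adaeze is living and takes 1/8.
Abiodun is living and takes 1/4.
Ifeoma is living and takes 1/4.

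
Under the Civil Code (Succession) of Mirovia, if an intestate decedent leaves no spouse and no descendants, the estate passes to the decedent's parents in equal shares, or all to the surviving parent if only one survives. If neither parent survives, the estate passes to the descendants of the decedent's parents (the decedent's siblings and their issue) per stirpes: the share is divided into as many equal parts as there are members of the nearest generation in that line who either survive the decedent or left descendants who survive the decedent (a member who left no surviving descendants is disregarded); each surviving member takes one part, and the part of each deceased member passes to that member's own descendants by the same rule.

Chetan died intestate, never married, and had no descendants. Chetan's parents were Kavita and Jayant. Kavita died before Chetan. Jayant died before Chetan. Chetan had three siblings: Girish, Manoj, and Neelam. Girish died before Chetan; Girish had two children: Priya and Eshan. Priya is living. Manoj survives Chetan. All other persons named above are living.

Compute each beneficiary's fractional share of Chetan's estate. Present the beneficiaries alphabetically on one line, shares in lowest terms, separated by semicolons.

Neither parent survives and there are no descendants, so the estate passes to Chetan's siblings and their issue per stirpes.
The estate is divided into 3 equal shares of 1/3 among Girish, Manoj, Neelam.
Girish predeceased; the 1/3 allotted to Girish's branch passes to Girish's issue by representation.
The 1/3 is divided into 2 equal shares of 1/6 among Priya, Eshan.
Priya is living and takes 1/6.
Eshan is living and takes 1/6.
Manoj is living and takes 1/3.
Neelam is living and takes 1/3.

Eshan 1/6; Manoj 1/3; Neelam 1/3; Priya 1/6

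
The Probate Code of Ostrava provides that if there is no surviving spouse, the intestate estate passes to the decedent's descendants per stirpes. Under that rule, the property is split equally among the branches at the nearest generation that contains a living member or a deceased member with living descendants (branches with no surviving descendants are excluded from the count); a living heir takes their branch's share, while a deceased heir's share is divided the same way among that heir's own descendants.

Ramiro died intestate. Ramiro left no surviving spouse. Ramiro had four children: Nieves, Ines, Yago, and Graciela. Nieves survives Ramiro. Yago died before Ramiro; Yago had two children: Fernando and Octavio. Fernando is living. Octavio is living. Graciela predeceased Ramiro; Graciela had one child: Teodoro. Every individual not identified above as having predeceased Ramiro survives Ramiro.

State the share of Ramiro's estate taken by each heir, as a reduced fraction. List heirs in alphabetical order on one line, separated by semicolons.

Fernando 1/8; Ines 1/4; Nieves 1/4; Octavio 1/8; Teodoro 1/4

There is no surviving spouse, so the entire estate passes to Ramiro's descendants per stirpes.
The estate is divided into 4 equal shares of 1/4 among Nieves, Ines, Yago, Graciela.
Nieves is living and takes 1/4.
Ines is living and takes 1/4.
Yago predeceased; the 1/4 allotted to Yago's branch passes to Yago's issue by representation.
The 1/4 is divided into 2 equal shares of 1/8 among Fernando, Octavio.
Fernando is living and takes 1/8.
Octavio is living and takes 1/8.
Graciela predeceased; the 1/4 allotted to Graciela's branch passes to Graciela's issue by representation.
Teodoro is the sole taker at this level and receives the full 1/4.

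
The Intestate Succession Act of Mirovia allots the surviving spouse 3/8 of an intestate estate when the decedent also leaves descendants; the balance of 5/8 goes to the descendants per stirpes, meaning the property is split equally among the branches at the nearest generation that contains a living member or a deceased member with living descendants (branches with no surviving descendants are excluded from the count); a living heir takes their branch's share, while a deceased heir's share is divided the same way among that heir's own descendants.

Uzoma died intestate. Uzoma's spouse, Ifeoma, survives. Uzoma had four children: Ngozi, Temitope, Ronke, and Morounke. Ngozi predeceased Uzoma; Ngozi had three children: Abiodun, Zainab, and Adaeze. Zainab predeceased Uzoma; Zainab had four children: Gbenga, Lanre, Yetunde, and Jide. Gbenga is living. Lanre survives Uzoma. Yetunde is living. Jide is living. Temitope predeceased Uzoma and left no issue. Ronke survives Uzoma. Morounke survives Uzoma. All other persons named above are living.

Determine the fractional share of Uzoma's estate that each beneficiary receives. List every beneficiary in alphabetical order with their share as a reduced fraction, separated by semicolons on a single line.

Abiodun 5/72; Adaeze 5/72; Gbenga 5/288; Ifeoma 3/8; Jide 5/288; Lanre 5/288; Morounke 5/24; Ronke 5/24; Yetunde 5/288

Ifeoma, as surviving spouse, takes 3/8.
The remaining 5/8 passes to Uzoma's descendants per stirpes.
Temitope left no surviving issue, so that branch lapses and is disregarded.
The 5/8 is divided into 3 equal shares of 5/24 among Ngozi, Ronke, Morounke.
Ngozi predeceased; the 5/24 allotted to Ngozi's branch passes to Ngozi's issue by representation.
The 5/24 is divided into 3 equal shares of 5/72 among Abiodun, Zainab, Adaeze.
Abiodun is living and takes 5/72.
Zainab predeceased; the 5/72 allotted to Zainab's branch passes to Zainab's issue by representation.
The 5/72 is divided into 4 equal shares of 5/288 among Gbenga, Lanre, Yetunde, Jide.
Gbenga is living and takes 5/288.
Lanre is living and takes 5/288.
Yetunde is living and takes 5/288.
Jide is living and takes 5/288.
Adaeze is living and takes 5/72.
Ronke is living and takes 5/24.
Morounke is living and takes 5/24.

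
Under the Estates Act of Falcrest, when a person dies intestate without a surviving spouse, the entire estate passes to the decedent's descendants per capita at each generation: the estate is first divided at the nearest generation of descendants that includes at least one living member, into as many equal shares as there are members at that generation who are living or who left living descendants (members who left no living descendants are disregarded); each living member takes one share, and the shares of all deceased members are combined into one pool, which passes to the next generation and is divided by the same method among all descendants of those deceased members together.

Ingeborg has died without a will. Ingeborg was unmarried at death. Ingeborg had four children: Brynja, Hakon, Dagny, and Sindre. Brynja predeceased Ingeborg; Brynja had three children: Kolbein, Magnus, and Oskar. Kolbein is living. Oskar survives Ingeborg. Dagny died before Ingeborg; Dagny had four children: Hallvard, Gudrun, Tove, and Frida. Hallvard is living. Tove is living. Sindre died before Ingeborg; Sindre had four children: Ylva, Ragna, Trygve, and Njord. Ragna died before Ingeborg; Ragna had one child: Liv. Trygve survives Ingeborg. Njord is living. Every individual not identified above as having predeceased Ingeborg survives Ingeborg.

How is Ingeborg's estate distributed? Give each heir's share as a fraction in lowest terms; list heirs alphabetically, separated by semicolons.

Frida 3/44; Gudrun 3/44; Hakon 1/4; Hallvard 3/44; Kolbein 3/44; Liv 3/44; Magnus 3/44; Njord 3/44; Oskar 3/44; Tove 3/44; Trygve 3/44; Ylva 3/44

There is no surviving spouse, so the entire estate passes to Ingeborg's descendants per capita at each generation.
At generation 1 (Brynja, Hakon, Dagny, Sindre) there are 4 shares of (1)/4 = 1/4 each.
Living: Hakon — each takes 1/4.
Deceased: Brynja, Dagny, and Sindre. Their combined 3/4 is pooled and carried to generation 2.
At generation 2 (Kolbein, Magnus, Oskar, Hallvard, Gudrun, Tove, Frida, Ylva, Ragna, Trygve, Njord) there are 11 shares of (3/4)/11 = 3/44 each.
Living: Kolbein, Magnus, Oskar, Hallvard, Gudrun, Tove, Frida, Ylva, Trygve, and Njord — each takes 3/44.
Deceased: Ragna. That 3/44 share is carried to generation 3.
At generation 3 (Liv) there are 1 shares of (3/44)/1 = 3/44 each.
Living: Liv — each takes 3/44.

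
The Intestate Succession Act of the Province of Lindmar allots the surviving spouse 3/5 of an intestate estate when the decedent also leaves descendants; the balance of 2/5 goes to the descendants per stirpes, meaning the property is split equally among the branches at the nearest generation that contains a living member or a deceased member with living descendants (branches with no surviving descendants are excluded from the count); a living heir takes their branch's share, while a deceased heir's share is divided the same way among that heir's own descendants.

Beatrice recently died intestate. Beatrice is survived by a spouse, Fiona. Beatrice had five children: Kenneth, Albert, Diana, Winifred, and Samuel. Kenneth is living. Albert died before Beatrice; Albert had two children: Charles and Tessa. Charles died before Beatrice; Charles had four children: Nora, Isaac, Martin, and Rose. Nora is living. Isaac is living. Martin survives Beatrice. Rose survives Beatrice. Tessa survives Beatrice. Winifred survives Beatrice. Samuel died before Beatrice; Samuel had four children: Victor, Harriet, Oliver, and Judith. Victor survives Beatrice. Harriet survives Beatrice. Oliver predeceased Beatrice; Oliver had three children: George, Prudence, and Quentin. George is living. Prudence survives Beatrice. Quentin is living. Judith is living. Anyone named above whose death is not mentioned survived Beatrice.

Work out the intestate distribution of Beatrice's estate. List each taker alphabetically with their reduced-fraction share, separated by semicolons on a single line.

Fiona, as surviving spouse, takes 3/5.
The remaining 2/5 passes to Beatrice's descendants per stirpes.
The 2/5 is divided into 5 equal shares of 2/25 among Kenneth, Albert, Diana, Winifred, Samuel.
Kenneth is living and takes 2/25.
Albert predeceased; the 2/25 allotted to Albert's branch passes to Albert's issue by representation.
The 2/25 is divided into 2 equal shares of 1/25 among Charles, Tessa.
Charles predeceased; the 1/25 allotted to Charles's branch passes to Charles's issue by representation.
The 1/25 is divided into 4 equal shares of 1/100 among Nora, Isaac, Martin, Rose.
Nora is living and takes 1/100.
Isaac is living and takes 1/100.
Martin is living and takes 1/100.
Rose is living and takes 1/100.
Tessa is living and takes 1/25.
Diana is living and takes 2/25.
Winifred is living and takes 2/25.
Samuel predeceased; the 2/25 allotted to Samuel's branch passes to Samuel's issue by representation.
The 2/25 is divided into 4 equal shares of 1/50 among Victor, Harriet, Oliver, Judith.
Victor is living and takes 1/50.
Harriet is living and takes 1/50.
Oliver predeceased; the 1/50 allotted to Oliver's branch passes to Oliver's issue by representation.
The 1/50 is divided into 3 equal shares of 1/150 among George, Prudence, Quentin.
George is living and takes 1/150.
Prudence is living and takes 1/150.
Quentin is living and takes 1/150.
Judith is living and takes 1/50.

Diana 2/25; Fiona 3/5; George 1/150; Harriet 1/50; Isaac 1/100; Judith 1/50; Kenneth 2/25; Martin 1/100; Nora 1/100; Prudence 1/150; Quentin 1/150; Rose 1/100; Tessa 1/25; Victor 1/50; Winifred 2/25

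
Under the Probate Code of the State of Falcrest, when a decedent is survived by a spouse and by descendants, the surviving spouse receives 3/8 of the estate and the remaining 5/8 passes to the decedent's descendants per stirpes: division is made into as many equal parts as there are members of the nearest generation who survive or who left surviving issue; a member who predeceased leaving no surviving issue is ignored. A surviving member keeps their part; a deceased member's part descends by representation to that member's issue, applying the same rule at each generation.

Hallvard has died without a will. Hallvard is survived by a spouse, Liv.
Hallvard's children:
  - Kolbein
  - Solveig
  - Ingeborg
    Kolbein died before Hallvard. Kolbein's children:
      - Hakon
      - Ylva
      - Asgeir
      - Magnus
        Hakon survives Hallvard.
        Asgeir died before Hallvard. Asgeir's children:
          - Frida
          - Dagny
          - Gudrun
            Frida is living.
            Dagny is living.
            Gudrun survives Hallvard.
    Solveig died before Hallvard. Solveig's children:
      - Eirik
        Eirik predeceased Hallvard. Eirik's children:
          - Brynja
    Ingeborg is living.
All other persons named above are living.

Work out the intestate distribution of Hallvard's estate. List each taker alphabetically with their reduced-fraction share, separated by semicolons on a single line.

Brynja 5/24; Dagny 5/288; Frida 5/288; Gudrun 5/288; Hakon 5/96; Ingeborg 5/24; Liv 3/8; Magnus 5/96; Ylva 5/96

Liv, as surviving spouse, takes 3/8.
The remaining 5/8 passes to Hallvard's descendants per stirpes.
The 5/8 is divided into 3 equal shares of 5/24 among Kolbein, Solveig, Ingeborg.
Kolbein predeceased; the 5/24 allotted to Kolbein's branch passes to Kolbein's issue by representation.
The 5/24 is divided into 4 equal shares of 5/96 among Hakon, Ylva, Asgeir, Magnus.
Hakon is living and takes 5/96.
Ylva is living and takes 5/96.
Asgeir predeceased; the 5/96 allotted to Asgeir's branch passes to Asgeir's issue by representation.
The 5/96 is divided into 3 equal shares of 5/288 among Frida, Dagny, Gudrun.
Frida is living and takes 5/288.
Dagny is living and takes 5/288.
Gudrun is living and takes 5/288.
Magnus is living and takes 5/96.
Solveig predeceased; the 5/24 allotted to Solveig's branch passes to Solveig's issue by representation.
Eirik's line is the sole branch at this level, so the full 5/24 passes to Eirik's issue by representation.
Brynja is the sole taker at this level and receives the full 5/24.
Ingeborg is living and takes 5/24.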